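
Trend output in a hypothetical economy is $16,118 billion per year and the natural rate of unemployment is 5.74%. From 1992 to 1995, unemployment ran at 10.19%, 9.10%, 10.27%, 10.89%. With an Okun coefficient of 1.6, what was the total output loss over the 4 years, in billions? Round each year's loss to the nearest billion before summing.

$4,511 billion

Year 1992: gap = -1.6 × (10.19 - 5.74) = -7.12%, loss ≈ 16118 × 7.12/100 ≈ 1148.
Year 1993: gap = -1.6 × (9.1 - 5.74) = -5.376%, loss ≈ 16118 × 5.376/100 ≈ 867.
Year 1994: gap = -1.6 × (10.27 - 5.74) = -7.248%, loss ≈ 16118 × 7.248/100 ≈ 1168.
Year 1995: gap = -1.6 × (10.89 - 5.74) = -8.24%, loss ≈ 16118 × 8.24/100 ≈ 1328.
Total lost output = 1148 + 867 + 1168 + 1328 = 4511 billion.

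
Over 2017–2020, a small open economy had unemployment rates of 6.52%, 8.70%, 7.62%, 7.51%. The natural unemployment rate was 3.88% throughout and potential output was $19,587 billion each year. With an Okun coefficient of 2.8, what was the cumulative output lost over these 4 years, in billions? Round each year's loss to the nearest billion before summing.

$8,133 billion

Year 2017: gap = -2.8 × (6.52 - 3.88) = -7.392%, loss ≈ 19587 × 7.392/100 ≈ 1448.
Year 2018: gap = -2.8 × (8.7 - 3.88) = -13.496%, loss ≈ 19587 × 13.496/100 ≈ 2643.
Year 2019: gap = -2.8 × (7.62 - 3.88) = -10.472%, loss ≈ 19587 × 10.472/100 ≈ 2051.
Year 2020: gap = -2.8 × (7.51 - 3.88) = -10.164%, loss ≈ 19587 × 10.164/100 ≈ 1991.
Total lost output = 1448 + 2643 + 2051 + 1991 = 8133 billion.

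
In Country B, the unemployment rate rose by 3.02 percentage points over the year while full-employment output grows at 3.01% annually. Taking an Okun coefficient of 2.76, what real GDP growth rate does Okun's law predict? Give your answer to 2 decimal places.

-5.33%

Growth-rate Okun's law: g_Y = g_Y* - β × Δu.
g_Y = 3.01 - 2.76 × (3.02) = 3.01 - 8.3352 = -5.3252%, i.e. -5.33% to 2 d.p.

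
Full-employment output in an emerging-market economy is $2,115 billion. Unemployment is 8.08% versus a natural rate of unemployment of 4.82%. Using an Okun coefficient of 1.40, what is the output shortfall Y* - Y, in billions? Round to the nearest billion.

$97 billion

Output gap = -1.40 × (8.08 - 4.82) = -1.4 × 3.26 = -4.564%.
Actual GDP ≈ 2115 × 0.95436 ≈ 2018 billion, so the shortfall is 2115 - 2018 = 97 billion.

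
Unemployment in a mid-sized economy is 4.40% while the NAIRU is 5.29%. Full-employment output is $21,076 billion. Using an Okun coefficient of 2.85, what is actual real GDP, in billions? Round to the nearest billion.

$21,611 billion

Unemployment gap = 4.4 - 5.29 = -0.89 points, so the output gap is -2.85 × (-0.89) = 2.5365%.
Actual GDP = 21076 × (1 + 2.5365/100) = 21076 × 1.025365 ≈ 21611 billion.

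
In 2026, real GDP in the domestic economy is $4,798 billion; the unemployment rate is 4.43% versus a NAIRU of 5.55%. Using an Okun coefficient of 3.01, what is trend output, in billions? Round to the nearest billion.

Unemployment gap = 4.43 - 5.55 = -1.12 points, so output gap = -3.01 × (-1.12) = 3.3712%.
Since Y = Y* × (1 + gap/100), Y* = 4798/1.033712 ≈ 4642 billion.

$4,642 billion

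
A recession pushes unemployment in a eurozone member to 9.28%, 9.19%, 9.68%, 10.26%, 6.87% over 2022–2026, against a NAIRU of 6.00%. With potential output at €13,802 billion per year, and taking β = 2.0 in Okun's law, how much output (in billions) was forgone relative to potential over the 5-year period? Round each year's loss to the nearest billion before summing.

€4,218 billion

Year 2022: gap = -2.0 × (9.28 - 6) = -6.56%, loss ≈ 13802 × 6.56/100 ≈ 905.
Year 2023: gap = -2.0 × (9.19 - 6) = -6.38%, loss ≈ 13802 × 6.38/100 ≈ 881.
Year 2024: gap = -2.0 × (9.68 - 6) = -7.36%, loss ≈ 13802 × 7.36/100 ≈ 1016.
Year 2025: gap = -2.0 × (10.26 - 6) = -8.52%, loss ≈ 13802 × 8.52/100 ≈ 1176.
Year 2026: gap = -2.0 × (6.87 - 6) = -1.74%, loss ≈ 13802 × 1.74/100 ≈ 240.
Total lost output = 905 + 881 + 1016 + 1176 + 240 = 4218 billion.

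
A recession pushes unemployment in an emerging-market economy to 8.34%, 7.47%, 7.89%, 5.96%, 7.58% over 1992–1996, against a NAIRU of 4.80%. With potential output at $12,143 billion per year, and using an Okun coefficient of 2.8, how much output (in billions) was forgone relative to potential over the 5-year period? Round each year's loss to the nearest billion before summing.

Year 1992: gap = -2.8 × (8.34 - 4.8) = -9.912%, loss ≈ 12143 × 9.912/100 ≈ 1204.
Year 1993: gap = -2.8 × (7.47 - 4.8) = -7.476%, loss ≈ 12143 × 7.476/100 ≈ 908.
Year 1994: gap = -2.8 × (7.89 - 4.8) = -8.652%, loss ≈ 12143 × 8.652/100 ≈ 1051.
Year 1995: gap = -2.8 × (5.96 - 4.8) = -3.248%, loss ≈ 12143 × 3.248/100 ≈ 394.
Year 1996: gap = -2.8 × (7.58 - 4.8) = -7.784%, loss ≈ 12143 × 7.784/100 ≈ 945.
Total lost output = 1204 + 908 + 1051 + 394 + 945 = 4502 billion.

$4,502 billion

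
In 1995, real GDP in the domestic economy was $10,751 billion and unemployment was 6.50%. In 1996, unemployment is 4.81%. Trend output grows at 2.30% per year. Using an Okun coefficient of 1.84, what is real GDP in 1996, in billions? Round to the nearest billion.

$11,333 billion

Δu = 4.81 - 6.5 = -1.69 points.
Okun's law (growth form): g_Y = g_Y* - β × Δu = 2.30 - 1.84 × (-1.69) = 2.3 + 3.1096 = 5.4096%.
Real GDP in the next year = 10751 × (1 + 5.4096/100) = 10751 × 1.054096 ≈ 11333 billion.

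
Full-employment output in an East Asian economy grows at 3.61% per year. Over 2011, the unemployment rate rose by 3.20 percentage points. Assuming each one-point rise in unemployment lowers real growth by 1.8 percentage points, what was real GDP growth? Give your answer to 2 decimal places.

Growth-rate Okun's law: g_Y = g_Y* - β × Δu.
g_Y = 3.61 - 1.8 × (3.20) = 3.61 - 5.76 = -2.15%, i.e. -2.15% to 2 d.p.

-2.15%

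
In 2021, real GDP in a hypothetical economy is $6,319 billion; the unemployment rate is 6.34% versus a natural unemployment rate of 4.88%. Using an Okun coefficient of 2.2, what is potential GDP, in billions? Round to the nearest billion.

$6,529 billion

Unemployment gap = 6.34 - 4.88 = 1.46 points, so output gap = -2.2 × 1.46 = -3.212%.
Since Y = Y* × (1 + gap/100), Y* = 6319/0.96788 ≈ 6529 billion.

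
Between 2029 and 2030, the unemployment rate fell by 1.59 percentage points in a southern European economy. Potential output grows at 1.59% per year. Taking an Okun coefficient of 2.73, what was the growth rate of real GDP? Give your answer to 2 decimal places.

5.93%

Growth-rate Okun's law: g_Y = g_Y* - β × Δu.
g_Y = 1.59 - 2.73 × (-1.59) = 1.59 + 4.3407 = 5.9307%, i.e. 5.93% to 2 d.p.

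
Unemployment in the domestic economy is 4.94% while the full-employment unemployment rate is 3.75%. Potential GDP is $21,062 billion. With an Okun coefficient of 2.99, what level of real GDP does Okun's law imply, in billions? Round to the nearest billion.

Unemployment gap = 4.94 - 3.75 = 1.19 points, so the output gap is -2.99 × 1.19 = -3.5581%.
Actual GDP = 21062 × (1 - 3.5581/100) = 21062 × 0.964419 ≈ 20313 billion.

$20,313 billion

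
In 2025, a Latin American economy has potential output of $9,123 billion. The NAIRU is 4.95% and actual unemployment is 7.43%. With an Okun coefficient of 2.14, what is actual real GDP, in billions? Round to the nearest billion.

Unemployment gap = 7.43 - 4.95 = 2.48 points, so the output gap is -2.14 × 2.48 = -5.3072%.
Actual GDP = 9123 × (1 - 5.3072/100) = 9123 × 0.946928 ≈ 8639 billion.

$8,639 billion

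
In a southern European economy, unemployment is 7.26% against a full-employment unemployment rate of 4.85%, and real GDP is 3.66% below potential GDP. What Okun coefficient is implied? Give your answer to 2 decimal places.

β ≈ 1.52

Okun's law: output gap = -β × (u - u*).
-3.66 = -β × (7.26 - 4.85) = -β × 2.41, so β = 3.66/2.41 = 1.52.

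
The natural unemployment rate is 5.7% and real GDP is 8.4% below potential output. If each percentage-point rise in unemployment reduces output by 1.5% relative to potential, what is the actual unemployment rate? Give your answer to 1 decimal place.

11.3%

From Okun's law, u - u* = -(output gap)/β = -(-8.4)/1.5 = 5.6 points.
So u = 5.7 + 5.6 = 11.3%.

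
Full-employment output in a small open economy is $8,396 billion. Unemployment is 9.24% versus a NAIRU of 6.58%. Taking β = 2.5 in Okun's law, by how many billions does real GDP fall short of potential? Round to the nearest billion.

Output gap = -2.5 × (9.24 - 6.58) = -2.5 × 2.66 = -6.65%.
Actual GDP ≈ 8396 × 0.9335 ≈ 7838 billion, so the shortfall is 8396 - 7838 = 558 billion.

$558 billion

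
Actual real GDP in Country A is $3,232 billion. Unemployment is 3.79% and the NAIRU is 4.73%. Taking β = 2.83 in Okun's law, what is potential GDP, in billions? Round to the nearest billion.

Unemployment gap = 3.79 - 4.73 = -0.94 points, so output gap = -2.83 × (-0.94) = 2.6602%.
Since Y = Y* × (1 + gap/100), Y* = 3232/1.026602 ≈ 3148 billion.

$3,148 billion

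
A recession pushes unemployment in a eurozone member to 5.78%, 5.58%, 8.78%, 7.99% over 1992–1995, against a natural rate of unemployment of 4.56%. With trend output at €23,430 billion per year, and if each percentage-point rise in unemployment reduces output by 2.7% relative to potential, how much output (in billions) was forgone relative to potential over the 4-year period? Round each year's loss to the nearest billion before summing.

€6,257 billion

Year 1992: gap = -2.7 × (5.78 - 4.56) = -3.294%, loss ≈ 23430 × 3.294/100 ≈ 772.
Year 1993: gap = -2.7 × (5.58 - 4.56) = -2.754%, loss ≈ 23430 × 2.754/100 ≈ 645.
Year 1994: gap = -2.7 × (8.78 - 4.56) = -11.394%, loss ≈ 23430 × 11.394/100 ≈ 2670.
Year 1995: gap = -2.7 × (7.99 - 4.56) = -9.261%, loss ≈ 23430 × 9.261/100 ≈ 2170.
Total lost output = 772 + 645 + 2670 + 2170 = 6257 billion.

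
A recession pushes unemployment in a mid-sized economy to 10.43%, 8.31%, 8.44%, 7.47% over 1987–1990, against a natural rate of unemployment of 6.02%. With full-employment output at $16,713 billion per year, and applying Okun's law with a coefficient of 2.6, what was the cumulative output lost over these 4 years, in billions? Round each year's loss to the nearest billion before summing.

Year 1987: gap = -2.6 × (10.43 - 6.02) = -11.466%, loss ≈ 16713 × 11.466/100 ≈ 1916.
Year 1988: gap = -2.6 × (8.31 - 6.02) = -5.954%, loss ≈ 16713 × 5.954/100 ≈ 995.
Year 1989: gap = -2.6 × (8.44 - 6.02) = -6.292%, loss ≈ 16713 × 6.292/100 ≈ 1052.
Year 1990: gap = -2.6 × (7.47 - 6.02) = -3.77%, loss ≈ 16713 × 3.77/100 ≈ 630.
Total lost output = 1916 + 995 + 1052 + 630 = 4593 billion.

$4,593 billion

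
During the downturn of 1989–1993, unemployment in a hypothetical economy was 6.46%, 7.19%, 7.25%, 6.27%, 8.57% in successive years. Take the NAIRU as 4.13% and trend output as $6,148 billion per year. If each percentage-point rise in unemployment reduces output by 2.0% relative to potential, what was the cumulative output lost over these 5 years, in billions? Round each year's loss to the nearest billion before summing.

$1,855 billion

Year 1989: gap = -2.0 × (6.46 - 4.13) = -4.66%, loss ≈ 6148 × 4.66/100 ≈ 286.
Year 1990: gap = -2.0 × (7.19 - 4.13) = -6.12%, loss ≈ 6148 × 6.12/100 ≈ 376.
Year 1991: gap = -2.0 × (7.25 - 4.13) = -6.24%, loss ≈ 6148 × 6.24/100 ≈ 384.
Year 1992: gap = -2.0 × (6.27 - 4.13) = -4.28%, loss ≈ 6148 × 4.28/100 ≈ 263.
Year 1993: gap = -2.0 × (8.57 - 4.13) = -8.88%, loss ≈ 6148 × 8.88/100 ≈ 546.
Total lost output = 286 + 376 + 384 + 263 + 546 = 1855 billion.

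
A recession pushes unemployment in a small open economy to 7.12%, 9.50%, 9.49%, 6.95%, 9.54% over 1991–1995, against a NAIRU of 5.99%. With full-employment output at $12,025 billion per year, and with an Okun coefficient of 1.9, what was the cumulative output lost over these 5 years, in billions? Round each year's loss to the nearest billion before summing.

Year 1991: gap = -1.9 × (7.12 - 5.99) = -2.147%, loss ≈ 12025 × 2.147/100 ≈ 258.
Year 1992: gap = -1.9 × (9.5 - 5.99) = -6.669%, loss ≈ 12025 × 6.669/100 ≈ 802.
Year 1993: gap = -1.9 × (9.49 - 5.99) = -6.65%, loss ≈ 12025 × 6.65/100 ≈ 800.
Year 1994: gap = -1.9 × (6.95 - 5.99) = -1.824%, loss ≈ 12025 × 1.824/100 ≈ 219.
Year 1995: gap = -1.9 × (9.54 - 5.99) = -6.745%, loss ≈ 12025 × 6.745/100 ≈ 811.
Total lost output = 258 + 802 + 800 + 219 + 811 = 2890 billion.

$2,890 billion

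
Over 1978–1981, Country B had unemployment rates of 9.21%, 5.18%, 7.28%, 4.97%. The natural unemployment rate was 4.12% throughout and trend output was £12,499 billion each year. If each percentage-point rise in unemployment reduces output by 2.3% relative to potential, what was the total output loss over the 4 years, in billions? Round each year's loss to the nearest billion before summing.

Year 1978: gap = -2.3 × (9.21 - 4.12) = -11.707%, loss ≈ 12499 × 11.707/100 ≈ 1463.
Year 1979: gap = -2.3 × (5.18 - 4.12) = -2.438%, loss ≈ 12499 × 2.438/100 ≈ 305.
Year 1980: gap = -2.3 × (7.28 - 4.12) = -7.268%, loss ≈ 12499 × 7.268/100 ≈ 908.
Year 1981: gap = -2.3 × (4.97 - 4.12) = -1.955%, loss ≈ 12499 × 1.955/100 ≈ 244.
Total lost output = 1463 + 305 + 908 + 244 = 2920 billion.

£2,920 billion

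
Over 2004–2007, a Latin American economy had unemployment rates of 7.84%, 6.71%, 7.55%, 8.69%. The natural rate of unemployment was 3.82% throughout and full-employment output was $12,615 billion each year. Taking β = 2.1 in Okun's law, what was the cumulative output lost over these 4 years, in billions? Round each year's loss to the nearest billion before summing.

$4,109 billion

Year 2004: gap = -2.1 × (7.84 - 3.82) = -8.442%, loss ≈ 12615 × 8.442/100 ≈ 1065.
Year 2005: gap = -2.1 × (6.71 - 3.82) = -6.069%, loss ≈ 12615 × 6.069/100 ≈ 766.
Year 2006: gap = -2.1 × (7.55 - 3.82) = -7.833%, loss ≈ 12615 × 7.833/100 ≈ 988.
Year 2007: gap = -2.1 × (8.69 - 3.82) = -10.227%, loss ≈ 12615 × 10.227/100 ≈ 1290.
Total lost output = 1065 + 766 + 988 + 1290 = 4109 billion.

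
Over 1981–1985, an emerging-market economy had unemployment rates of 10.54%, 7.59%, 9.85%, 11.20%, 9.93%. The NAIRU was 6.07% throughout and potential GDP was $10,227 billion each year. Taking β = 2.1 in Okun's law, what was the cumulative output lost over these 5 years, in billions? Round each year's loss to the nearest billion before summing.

$4,029 billion

Year 1981: gap = -2.1 × (10.54 - 6.07) = -9.387%, loss ≈ 10227 × 9.387/100 ≈ 960.
Year 1982: gap = -2.1 × (7.59 - 6.07) = -3.192%, loss ≈ 10227 × 3.192/100 ≈ 326.
Year 1983: gap = -2.1 × (9.85 - 6.07) = -7.938%, loss ≈ 10227 × 7.938/100 ≈ 812.
Year 1984: gap = -2.1 × (11.2 - 6.07) = -10.773%, loss ≈ 10227 × 10.773/100 ≈ 1102.
Year 1985: gap = -2.1 × (9.93 - 6.07) = -8.106%, loss ≈ 10227 × 8.106/100 ≈ 829.
Total lost output = 960 + 326 + 812 + 1102 + 829 = 4029 billion.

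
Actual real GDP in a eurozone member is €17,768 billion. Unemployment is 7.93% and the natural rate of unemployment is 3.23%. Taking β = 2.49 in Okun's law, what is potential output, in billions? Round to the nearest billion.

Unemployment gap = 7.93 - 3.23 = 4.7 points, so output gap = -2.49 × 4.7 = -11.703%.
Since Y = Y* × (1 + gap/100), Y* = 17768/0.88297 ≈ 20123 billion.

€20,123 billion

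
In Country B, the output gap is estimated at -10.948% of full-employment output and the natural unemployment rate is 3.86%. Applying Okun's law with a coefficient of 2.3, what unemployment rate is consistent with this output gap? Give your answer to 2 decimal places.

8.62%

From Okun's law, u - u* = -(output gap)/β = -(-10.948)/2.3 = 4.76 points.
So u = 3.86 + 4.76 = 8.62%.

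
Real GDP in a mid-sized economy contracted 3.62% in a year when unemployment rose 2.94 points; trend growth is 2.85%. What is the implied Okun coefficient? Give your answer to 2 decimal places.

β ≈ 2.20

Growth form: g_Y = g_Y* - β × Δu, so β = (g_Y* - g_Y)/Δu.
β = (2.85 + 3.62)/2.94 = 6.47/2.94 = 2.20.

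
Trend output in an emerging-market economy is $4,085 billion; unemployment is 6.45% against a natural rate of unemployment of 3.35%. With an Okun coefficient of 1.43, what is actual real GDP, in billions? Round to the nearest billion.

$3,904 billion

Unemployment gap = 6.45 - 3.35 = 3.1 points, so the output gap is -1.43 × 3.1 = -4.433%.
Actual GDP = 4085 × (1 - 4.433/100) = 4085 × 0.95567 ≈ 3904 billion.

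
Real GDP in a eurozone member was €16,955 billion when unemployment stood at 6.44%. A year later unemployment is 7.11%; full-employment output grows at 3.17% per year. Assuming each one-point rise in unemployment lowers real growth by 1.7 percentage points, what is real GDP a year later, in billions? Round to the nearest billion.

Δu = 7.11 - 6.44 = 0.67 points.
Okun's law (growth form): g_Y = g_Y* - β × Δu = 3.17 - 1.7 × (0.67) = 3.17 - 1.139 = 2.031%.
Real GDP in the next year = 16955 × (1 + 2.031/100) = 16955 × 1.02031 ≈ 17299 billion.

€17,299 billion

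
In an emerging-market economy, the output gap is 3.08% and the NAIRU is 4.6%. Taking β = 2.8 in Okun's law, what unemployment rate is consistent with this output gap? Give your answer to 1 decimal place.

3.5%

From Okun's law, u - u* = -(output gap)/β = -(3.08)/2.8 = -1.1 points.
So u = 4.6 - 1.1 = 3.5%.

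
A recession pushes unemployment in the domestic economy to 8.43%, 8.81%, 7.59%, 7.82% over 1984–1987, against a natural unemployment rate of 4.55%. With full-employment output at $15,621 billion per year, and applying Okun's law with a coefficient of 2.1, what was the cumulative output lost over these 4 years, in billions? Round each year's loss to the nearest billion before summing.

$4,740 billion

Year 1984: gap = -2.1 × (8.43 - 4.55) = -8.148%, loss ≈ 15621 × 8.148/100 ≈ 1273.
Year 1985: gap = -2.1 × (8.81 - 4.55) = -8.946%, loss ≈ 15621 × 8.946/100 ≈ 1397.
Year 1986: gap = -2.1 × (7.59 - 4.55) = -6.384%, loss ≈ 15621 × 6.384/100 ≈ 997.
Year 1987: gap = -2.1 × (7.82 - 4.55) = -6.867%, loss ≈ 15621 × 6.867/100 ≈ 1073.
Total lost output = 1273 + 1397 + 997 + 1073 = 4740 billion.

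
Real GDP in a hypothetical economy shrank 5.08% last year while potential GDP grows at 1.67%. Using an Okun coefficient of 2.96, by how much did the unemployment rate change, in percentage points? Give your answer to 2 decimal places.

2.28 percentage points

Growth-rate Okun's law: g_Y = g_Y* - β × Δu, so Δu = (g_Y* - g_Y)/β.
Δu = (1.67 + 5.08)/2.96 = 6.75/2.96 = 2.28 percentage points.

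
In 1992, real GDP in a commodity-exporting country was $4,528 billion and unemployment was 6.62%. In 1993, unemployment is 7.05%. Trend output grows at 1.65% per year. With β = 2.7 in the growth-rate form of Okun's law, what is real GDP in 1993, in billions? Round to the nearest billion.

$4,550 billion

Δu = 7.05 - 6.62 = 0.43 points.
Okun's law (growth form): g_Y = g_Y* - β × Δu = 1.65 - 2.7 × (0.43) = 1.65 - 1.161 = 0.489%.
Real GDP in the next year = 4528 × (1 + 0.489/100) = 4528 × 1.00489 ≈ 4550 billion.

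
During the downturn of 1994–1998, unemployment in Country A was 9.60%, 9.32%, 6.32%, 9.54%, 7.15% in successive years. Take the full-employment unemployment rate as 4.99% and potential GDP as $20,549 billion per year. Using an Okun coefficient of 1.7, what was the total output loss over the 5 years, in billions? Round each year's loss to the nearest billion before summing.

Year 1994: gap = -1.7 × (9.6 - 4.99) = -7.837%, loss ≈ 20549 × 7.837/100 ≈ 1610.
Year 1995: gap = -1.7 × (9.32 - 4.99) = -7.361%, loss ≈ 20549 × 7.361/100 ≈ 1513.
Year 1996: gap = -1.7 × (6.32 - 4.99) = -2.261%, loss ≈ 20549 × 2.261/100 ≈ 465.
Year 1997: gap = -1.7 × (9.54 - 4.99) = -7.735%, loss ≈ 20549 × 7.735/100 ≈ 1589.
Year 1998: gap = -1.7 × (7.15 - 4.99) = -3.672%, loss ≈ 20549 × 3.672/100 ≈ 755.
Total lost output = 1610 + 1513 + 465 + 1589 + 755 = 5932 billion.

$5,932 billion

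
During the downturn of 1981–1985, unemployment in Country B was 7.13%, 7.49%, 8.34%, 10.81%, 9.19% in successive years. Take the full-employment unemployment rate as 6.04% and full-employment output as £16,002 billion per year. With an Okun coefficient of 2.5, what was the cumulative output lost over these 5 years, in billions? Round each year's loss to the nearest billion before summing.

£5,104 billion

Year 1981: gap = -2.5 × (7.13 - 6.04) = -2.725%, loss ≈ 16002 × 2.725/100 ≈ 436.
Year 1982: gap = -2.5 × (7.49 - 6.04) = -3.625%, loss ≈ 16002 × 3.625/100 ≈ 580.
Year 1983: gap = -2.5 × (8.34 - 6.04) = -5.75%, loss ≈ 16002 × 5.75/100 ≈ 920.
Year 1984: gap = -2.5 × (10.81 - 6.04) = -11.925%, loss ≈ 16002 × 11.925/100 ≈ 1908.
Year 1985: gap = -2.5 × (9.19 - 6.04) = -7.875%, loss ≈ 16002 × 7.875/100 ≈ 1260.
Total lost output = 436 + 580 + 920 + 1908 + 1260 = 5104 billion.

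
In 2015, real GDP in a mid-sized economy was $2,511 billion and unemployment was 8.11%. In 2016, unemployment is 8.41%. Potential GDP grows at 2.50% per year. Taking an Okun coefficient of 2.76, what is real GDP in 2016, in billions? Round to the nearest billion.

$2,553 billion

Δu = 8.41 - 8.11 = 0.3 points.
Okun's law (growth form): g_Y = g_Y* - β × Δu = 2.50 - 2.76 × (0.30) = 2.5 - 0.828 = 1.672%.
Real GDP in the next year = 2511 × (1 + 1.672/100) = 2511 × 1.01672 ≈ 2553 billion.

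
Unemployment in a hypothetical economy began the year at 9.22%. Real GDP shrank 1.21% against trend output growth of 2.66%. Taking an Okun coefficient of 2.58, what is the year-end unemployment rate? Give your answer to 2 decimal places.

10.72%

Growth-rate Okun's law: g_Y = g_Y* - β × Δu, so Δu = (g_Y* - g_Y)/β.
Δu = (2.66 + 1.21)/2.58 = 3.87/2.58 = 1.50 percentage points.
Year-end unemployment = 9.22 + 1.5 = 10.72%.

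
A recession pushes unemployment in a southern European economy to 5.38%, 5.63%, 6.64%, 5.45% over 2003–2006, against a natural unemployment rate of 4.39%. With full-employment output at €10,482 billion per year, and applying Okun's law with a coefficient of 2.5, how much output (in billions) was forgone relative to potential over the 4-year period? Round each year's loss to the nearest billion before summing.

€1,452 billion

Year 2003: gap = -2.5 × (5.38 - 4.39) = -2.475%, loss ≈ 10482 × 2.475/100 ≈ 259.
Year 2004: gap = -2.5 × (5.63 - 4.39) = -3.1%, loss ≈ 10482 × 3.1/100 ≈ 325.
Year 2005: gap = -2.5 × (6.64 - 4.39) = -5.625%, loss ≈ 10482 × 5.625/100 ≈ 590.
Year 2006: gap = -2.5 × (5.45 - 4.39) = -2.65%, loss ≈ 10482 × 2.65/100 ≈ 278.
Total lost output = 259 + 325 + 590 + 278 = 1452 billion.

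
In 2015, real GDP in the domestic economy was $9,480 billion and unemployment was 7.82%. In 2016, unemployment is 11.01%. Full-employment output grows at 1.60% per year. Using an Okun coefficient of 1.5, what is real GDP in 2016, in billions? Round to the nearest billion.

Δu = 11.01 - 7.82 = 3.19 points.
Okun's law (growth form): g_Y = g_Y* - β × Δu = 1.60 - 1.5 × (3.19) = 1.6 - 4.785 = -3.185%.
Real GDP in the next year = 9480 × (1 - 3.185/100) = 9480 × 0.96815 ≈ 9178 billion.

$9,178 billion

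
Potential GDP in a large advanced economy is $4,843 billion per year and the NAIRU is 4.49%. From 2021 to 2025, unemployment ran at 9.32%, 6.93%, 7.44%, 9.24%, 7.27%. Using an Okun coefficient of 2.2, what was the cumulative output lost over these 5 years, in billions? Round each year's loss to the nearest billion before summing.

$1,891 billion

Year 2021: gap = -2.2 × (9.32 - 4.49) = -10.626%, loss ≈ 4843 × 10.626/100 ≈ 515.
Year 2022: gap = -2.2 × (6.93 - 4.49) = -5.368%, loss ≈ 4843 × 5.368/100 ≈ 260.
Year 2023: gap = -2.2 × (7.44 - 4.49) = -6.49%, loss ≈ 4843 × 6.49/100 ≈ 314.
Year 2024: gap = -2.2 × (9.24 - 4.49) = -10.45%, loss ≈ 4843 × 10.45/100 ≈ 506.
Year 2025: gap = -2.2 × (7.27 - 4.49) = -6.116%, loss ≈ 4843 × 6.116/100 ≈ 296.
Total lost output = 515 + 260 + 314 + 506 + 296 = 1891 billion.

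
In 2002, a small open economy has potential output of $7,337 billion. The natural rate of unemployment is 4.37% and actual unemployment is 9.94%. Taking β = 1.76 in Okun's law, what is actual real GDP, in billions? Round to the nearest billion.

Unemployment gap = 9.94 - 4.37 = 5.57 points, so the output gap is -1.76 × 5.57 = -9.8032%.
Actual GDP = 7337 × (1 - 9.8032/100) = 7337 × 0.901968 ≈ 6618 billion.

$6,618 billion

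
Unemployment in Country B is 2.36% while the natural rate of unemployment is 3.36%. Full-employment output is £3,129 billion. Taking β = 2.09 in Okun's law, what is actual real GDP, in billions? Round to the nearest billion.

Unemployment gap = 2.36 - 3.36 = -1 point, so the output gap is -2.09 × (-1) = 2.09%.
Actual GDP = 3129 × (1 + 2.09/100) = 3129 × 1.0209 ≈ 3194 billion.

£3,194 billion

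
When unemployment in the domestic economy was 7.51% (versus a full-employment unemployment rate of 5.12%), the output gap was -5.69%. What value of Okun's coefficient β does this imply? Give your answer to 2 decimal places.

β ≈ 2.38

Okun's law: output gap = -β × (u - u*).
-5.69 = -β × (7.51 - 5.12) = -β × 2.39, so β = 5.69/2.39 = 2.38.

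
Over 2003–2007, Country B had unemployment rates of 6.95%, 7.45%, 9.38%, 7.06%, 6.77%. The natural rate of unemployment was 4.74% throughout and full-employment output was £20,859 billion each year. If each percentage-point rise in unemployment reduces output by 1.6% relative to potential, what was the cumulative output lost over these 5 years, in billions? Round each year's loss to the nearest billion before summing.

£4,643 billion

Year 2003: gap = -1.6 × (6.95 - 4.74) = -3.536%, loss ≈ 20859 × 3.536/100 ≈ 738.
Year 2004: gap = -1.6 × (7.45 - 4.74) = -4.336%, loss ≈ 20859 × 4.336/100 ≈ 904.
Year 2005: gap = -1.6 × (9.38 - 4.74) = -7.424%, loss ≈ 20859 × 7.424/100 ≈ 1549.
Year 2006: gap = -1.6 × (7.06 - 4.74) = -3.712%, loss ≈ 20859 × 3.712/100 ≈ 774.
Year 2007: gap = -1.6 × (6.77 - 4.74) = -3.248%, loss ≈ 20859 × 3.248/100 ≈ 678.
Total lost output = 738 + 904 + 1549 + 774 + 678 = 4643 billion.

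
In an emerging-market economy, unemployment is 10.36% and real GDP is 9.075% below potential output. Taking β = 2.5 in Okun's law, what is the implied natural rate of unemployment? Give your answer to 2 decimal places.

6.73%

From Okun's law, u - u* = -(output gap)/β = -(-9.075)/2.5 = 3.63 points.
So u* = 10.36 - 3.63 = 6.73%.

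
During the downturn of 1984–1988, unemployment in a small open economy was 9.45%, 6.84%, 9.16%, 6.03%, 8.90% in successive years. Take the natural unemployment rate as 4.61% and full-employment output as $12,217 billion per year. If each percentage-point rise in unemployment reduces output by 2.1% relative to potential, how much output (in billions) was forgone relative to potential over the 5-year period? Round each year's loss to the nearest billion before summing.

$4,446 billion

Year 1984: gap = -2.1 × (9.45 - 4.61) = -10.164%, loss ≈ 12217 × 10.164/100 ≈ 1242.
Year 1985: gap = -2.1 × (6.84 - 4.61) = -4.683%, loss ≈ 12217 × 4.683/100 ≈ 572.
Year 1986: gap = -2.1 × (9.16 - 4.61) = -9.555%, loss ≈ 12217 × 9.555/100 ≈ 1167.
Year 1987: gap = -2.1 × (6.03 - 4.61) = -2.982%, loss ≈ 12217 × 2.982/100 ≈ 364.
Year 1988: gap = -2.1 × (8.9 - 4.61) = -9.009%, loss ≈ 12217 × 9.009/100 ≈ 1101.
Total lost output = 1242 + 572 + 1167 + 364 + 1101 = 4446 billion.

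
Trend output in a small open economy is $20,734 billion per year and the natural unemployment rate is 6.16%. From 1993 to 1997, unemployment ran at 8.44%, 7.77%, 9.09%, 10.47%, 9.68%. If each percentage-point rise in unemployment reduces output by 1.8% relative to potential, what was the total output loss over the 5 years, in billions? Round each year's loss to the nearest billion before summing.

Year 1993: gap = -1.8 × (8.44 - 6.16) = -4.104%, loss ≈ 20734 × 4.104/100 ≈ 851.
Year 1994: gap = -1.8 × (7.77 - 6.16) = -2.898%, loss ≈ 20734 × 2.898/100 ≈ 601.
Year 1995: gap = -1.8 × (9.09 - 6.16) = -5.274%, loss ≈ 20734 × 5.274/100 ≈ 1094.
Year 1996: gap = -1.8 × (10.47 - 6.16) = -7.758%, loss ≈ 20734 × 7.758/100 ≈ 1609.
Year 1997: gap = -1.8 × (9.68 - 6.16) = -6.336%, loss ≈ 20734 × 6.336/100 ≈ 1314.
Total lost output = 851 + 601 + 1094 + 1609 + 1314 = 5469 billion.

$5,469 billion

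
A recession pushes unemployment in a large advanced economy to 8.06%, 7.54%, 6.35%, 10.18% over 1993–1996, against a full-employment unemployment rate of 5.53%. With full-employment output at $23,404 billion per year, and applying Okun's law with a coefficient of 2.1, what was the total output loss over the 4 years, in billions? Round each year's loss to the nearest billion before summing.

$4,919 billion

Year 1993: gap = -2.1 × (8.06 - 5.53) = -5.313%, loss ≈ 23404 × 5.313/100 ≈ 1243.
Year 1994: gap = -2.1 × (7.54 - 5.53) = -4.221%, loss ≈ 23404 × 4.221/100 ≈ 988.
Year 1995: gap = -2.1 × (6.35 - 5.53) = -1.722%, loss ≈ 23404 × 1.722/100 ≈ 403.
Year 1996: gap = -2.1 × (10.18 - 5.53) = -9.765%, loss ≈ 23404 × 9.765/100 ≈ 2285.
Total lost output = 1243 + 988 + 403 + 2285 = 4919 billion.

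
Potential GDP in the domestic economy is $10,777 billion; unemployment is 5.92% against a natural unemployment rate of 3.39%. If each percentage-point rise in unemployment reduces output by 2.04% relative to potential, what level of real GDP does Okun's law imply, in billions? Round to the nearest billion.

Unemployment gap = 5.92 - 3.39 = 2.53 points, so the output gap is -2.04 × 2.53 = -5.1612%.
Actual GDP = 10777 × (1 - 5.1612/100) = 10777 × 0.948388 ≈ 10221 billion.

$10,221 billion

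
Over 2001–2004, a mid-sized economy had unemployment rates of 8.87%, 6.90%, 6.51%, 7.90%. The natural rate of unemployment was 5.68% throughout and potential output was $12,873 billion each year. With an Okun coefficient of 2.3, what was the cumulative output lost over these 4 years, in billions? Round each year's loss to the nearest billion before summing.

$2,208 billion

Year 2001: gap = -2.3 × (8.87 - 5.68) = -7.337%, loss ≈ 12873 × 7.337/100 ≈ 944.
Year 2002: gap = -2.3 × (6.9 - 5.68) = -2.806%, loss ≈ 12873 × 2.806/100 ≈ 361.
Year 2003: gap = -2.3 × (6.51 - 5.68) = -1.909%, loss ≈ 12873 × 1.909/100 ≈ 246.
Year 2004: gap = -2.3 × (7.9 - 5.68) = -5.106%, loss ≈ 12873 × 5.106/100 ≈ 657.
Total lost output = 944 + 361 + 246 + 657 = 2208 billion.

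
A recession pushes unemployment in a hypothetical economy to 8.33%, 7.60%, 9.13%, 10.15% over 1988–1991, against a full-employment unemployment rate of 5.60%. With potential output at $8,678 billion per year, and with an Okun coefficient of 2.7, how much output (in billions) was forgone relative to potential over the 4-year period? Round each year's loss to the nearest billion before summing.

Year 1988: gap = -2.7 × (8.33 - 5.6) = -7.371%, loss ≈ 8678 × 7.371/100 ≈ 640.
Year 1989: gap = -2.7 × (7.6 - 5.6) = -5.4%, loss ≈ 8678 × 5.4/100 ≈ 469.
Year 1990: gap = -2.7 × (9.13 - 5.6) = -9.531%, loss ≈ 8678 × 9.531/100 ≈ 827.
Year 1991: gap = -2.7 × (10.15 - 5.6) = -12.285%, loss ≈ 8678 × 12.285/100 ≈ 1066.
Total lost output = 640 + 469 + 827 + 1066 = 3002 billion.

$3,002 billion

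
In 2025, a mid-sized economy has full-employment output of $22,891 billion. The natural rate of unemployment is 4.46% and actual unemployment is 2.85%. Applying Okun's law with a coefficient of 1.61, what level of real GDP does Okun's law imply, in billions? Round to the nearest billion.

$23,484 billion

Unemployment gap = 2.85 - 4.46 = -1.61 points, so the output gap is -1.61 × (-1.61) = 2.5921%.
Actual GDP = 22891 × (1 + 2.5921/100) = 22891 × 1.025921 ≈ 23484 billion.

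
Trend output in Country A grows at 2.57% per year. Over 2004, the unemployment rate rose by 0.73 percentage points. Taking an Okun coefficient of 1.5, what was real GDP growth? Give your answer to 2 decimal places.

1.48%

Growth-rate Okun's law: g_Y = g_Y* - β × Δu.
g_Y = 2.57 - 1.5 × (0.73) = 2.57 - 1.095 = 1.475%, i.e. 1.48% to 2 d.p.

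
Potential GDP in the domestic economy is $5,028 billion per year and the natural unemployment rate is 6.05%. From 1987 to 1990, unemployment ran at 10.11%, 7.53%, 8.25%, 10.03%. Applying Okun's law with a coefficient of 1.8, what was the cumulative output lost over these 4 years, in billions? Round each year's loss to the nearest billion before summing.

Year 1987: gap = -1.8 × (10.11 - 6.05) = -7.308%, loss ≈ 5028 × 7.308/100 ≈ 367.
Year 1988: gap = -1.8 × (7.53 - 6.05) = -2.664%, loss ≈ 5028 × 2.664/100 ≈ 134.
Year 1989: gap = -1.8 × (8.25 - 6.05) = -3.96%, loss ≈ 5028 × 3.96/100 ≈ 199.
Year 1990: gap = -1.8 × (10.03 - 6.05) = -7.164%, loss ≈ 5028 × 7.164/100 ≈ 360.
Total lost output = 367 + 134 + 199 + 360 = 1060 billion.

$1,060 billion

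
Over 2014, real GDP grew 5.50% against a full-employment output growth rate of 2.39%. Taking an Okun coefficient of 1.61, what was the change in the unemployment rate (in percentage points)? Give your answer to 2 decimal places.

Growth-rate Okun's law: g_Y = g_Y* - β × Δu, so Δu = (g_Y* - g_Y)/β.
Δu = (2.39 - 5.5)/1.61 = -3.11/1.61 = -1.93 percentage points.

-1.93 percentage points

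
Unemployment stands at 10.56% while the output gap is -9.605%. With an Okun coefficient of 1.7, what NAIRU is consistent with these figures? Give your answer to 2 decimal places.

From Okun's law, u - u* = -(output gap)/β = -(-9.605)/1.7 = 5.65 points.
So u* = 10.56 - 5.65 = 4.91%.

4.91%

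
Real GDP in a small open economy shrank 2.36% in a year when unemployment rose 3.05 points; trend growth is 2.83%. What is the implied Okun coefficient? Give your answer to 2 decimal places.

β ≈ 1.70

Growth form: g_Y = g_Y* - β × Δu, so β = (g_Y* - g_Y)/Δu.
β = (2.83 + 2.36)/3.05 = 5.19/3.05 = 1.70.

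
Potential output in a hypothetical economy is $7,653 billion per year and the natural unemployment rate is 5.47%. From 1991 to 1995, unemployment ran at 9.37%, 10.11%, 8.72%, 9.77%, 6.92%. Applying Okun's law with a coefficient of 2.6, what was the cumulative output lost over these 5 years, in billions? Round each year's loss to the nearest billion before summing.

Year 1991: gap = -2.6 × (9.37 - 5.47) = -10.14%, loss ≈ 7653 × 10.14/100 ≈ 776.
Year 1992: gap = -2.6 × (10.11 - 5.47) = -12.064%, loss ≈ 7653 × 12.064/100 ≈ 923.
Year 1993: gap = -2.6 × (8.72 - 5.47) = -8.45%, loss ≈ 7653 × 8.45/100 ≈ 647.
Year 1994: gap = -2.6 × (9.77 - 5.47) = -11.18%, loss ≈ 7653 × 11.18/100 ≈ 856.
Year 1995: gap = -2.6 × (6.92 - 5.47) = -3.77%, loss ≈ 7653 × 3.77/100 ≈ 289.
Total lost output = 776 + 923 + 647 + 856 + 289 = 3491 billion.

$3,491 billion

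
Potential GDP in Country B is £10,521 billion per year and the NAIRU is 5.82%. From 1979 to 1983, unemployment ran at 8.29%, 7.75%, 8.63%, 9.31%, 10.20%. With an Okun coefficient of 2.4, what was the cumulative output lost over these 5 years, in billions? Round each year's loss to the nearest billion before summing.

Year 1979: gap = -2.4 × (8.29 - 5.82) = -5.928%, loss ≈ 10521 × 5.928/100 ≈ 624.
Year 1980: gap = -2.4 × (7.75 - 5.82) = -4.632%, loss ≈ 10521 × 4.632/100 ≈ 487.
Year 1981: gap = -2.4 × (8.63 - 5.82) = -6.744%, loss ≈ 10521 × 6.744/100 ≈ 710.
Year 1982: gap = -2.4 × (9.31 - 5.82) = -8.376%, loss ≈ 10521 × 8.376/100 ≈ 881.
Year 1983: gap = -2.4 × (10.2 - 5.82) = -10.512%, loss ≈ 10521 × 10.512/100 ≈ 1106.
Total lost output = 624 + 487 + 710 + 881 + 1106 = 3808 billion.

£3,808 billion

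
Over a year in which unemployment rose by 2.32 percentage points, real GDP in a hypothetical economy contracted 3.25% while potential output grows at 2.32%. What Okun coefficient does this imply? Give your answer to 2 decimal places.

Growth form: g_Y = g_Y* - β × Δu, so β = (g_Y* - g_Y)/Δu.
β = (2.32 + 3.25)/2.32 = 5.57/2.32 = 2.40.

β ≈ 2.40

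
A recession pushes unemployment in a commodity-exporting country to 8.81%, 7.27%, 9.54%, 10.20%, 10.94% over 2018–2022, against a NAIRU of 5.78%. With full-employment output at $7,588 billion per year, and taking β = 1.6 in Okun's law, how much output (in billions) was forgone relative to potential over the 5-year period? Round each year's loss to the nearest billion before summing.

Year 2018: gap = -1.6 × (8.81 - 5.78) = -4.848%, loss ≈ 7588 × 4.848/100 ≈ 368.
Year 2019: gap = -1.6 × (7.27 - 5.78) = -2.384%, loss ≈ 7588 × 2.384/100 ≈ 181.
Year 2020: gap = -1.6 × (9.54 - 5.78) = -6.016%, loss ≈ 7588 × 6.016/100 ≈ 456.
Year 2021: gap = -1.6 × (10.2 - 5.78) = -7.072%, loss ≈ 7588 × 7.072/100 ≈ 537.
Year 2022: gap = -1.6 × (10.94 - 5.78) = -8.256%, loss ≈ 7588 × 8.256/100 ≈ 626.
Total lost output = 368 + 181 + 456 + 537 + 626 = 2168 billion.

$2,168 billion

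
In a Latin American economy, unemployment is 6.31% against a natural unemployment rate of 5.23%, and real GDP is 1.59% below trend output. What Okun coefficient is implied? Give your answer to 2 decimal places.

Okun's law: output gap = -β × (u - u*).
-1.59 = -β × (6.31 - 5.23) = -β × 1.08, so β = 1.59/1.08 = 1.47.

β ≈ 1.47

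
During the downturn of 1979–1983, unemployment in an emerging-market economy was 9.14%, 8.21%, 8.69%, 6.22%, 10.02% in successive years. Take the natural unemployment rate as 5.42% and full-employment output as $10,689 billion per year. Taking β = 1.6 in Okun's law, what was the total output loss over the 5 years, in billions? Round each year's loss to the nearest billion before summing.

Year 1979: gap = -1.6 × (9.14 - 5.42) = -5.952%, loss ≈ 10689 × 5.952/100 ≈ 636.
Year 1980: gap = -1.6 × (8.21 - 5.42) = -4.464%, loss ≈ 10689 × 4.464/100 ≈ 477.
Year 1981: gap = -1.6 × (8.69 - 5.42) = -5.232%, loss ≈ 10689 × 5.232/100 ≈ 559.
Year 1982: gap = -1.6 × (6.22 - 5.42) = -1.28%, loss ≈ 10689 × 1.28/100 ≈ 137.
Year 1983: gap = -1.6 × (10.02 - 5.42) = -7.36%, loss ≈ 10689 × 7.36/100 ≈ 787.
Total lost output = 636 + 477 + 559 + 137 + 787 = 2596 billion.

$2,596 billion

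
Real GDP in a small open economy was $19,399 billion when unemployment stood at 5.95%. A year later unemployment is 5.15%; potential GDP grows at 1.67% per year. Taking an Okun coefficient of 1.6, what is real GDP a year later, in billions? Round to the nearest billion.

$19,971 billion

Δu = 5.15 - 5.95 = -0.8 points.
Okun's law (growth form): g_Y = g_Y* - β × Δu = 1.67 - 1.6 × (-0.80) = 1.67 + 1.28 = 2.95%.
Real GDP in the next year = 19399 × (1 + 2.95/100) = 19399 × 1.0295 ≈ 19971 billion.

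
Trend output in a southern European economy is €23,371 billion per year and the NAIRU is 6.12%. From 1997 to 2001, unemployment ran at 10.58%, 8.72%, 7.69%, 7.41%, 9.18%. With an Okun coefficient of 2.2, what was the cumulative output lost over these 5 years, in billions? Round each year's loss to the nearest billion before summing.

€6,673 billion

Year 1997: gap = -2.2 × (10.58 - 6.12) = -9.812%, loss ≈ 23371 × 9.812/100 ≈ 2293.
Year 1998: gap = -2.2 × (8.72 - 6.12) = -5.72%, loss ≈ 23371 × 5.72/100 ≈ 1337.
Year 1999: gap = -2.2 × (7.69 - 6.12) = -3.454%, loss ≈ 23371 × 3.454/100 ≈ 807.
Year 2000: gap = -2.2 × (7.41 - 6.12) = -2.838%, loss ≈ 23371 × 2.838/100 ≈ 663.
Year 2001: gap = -2.2 × (9.18 - 6.12) = -6.732%, loss ≈ 23371 × 6.732/100 ≈ 1573.
Total lost output = 2293 + 1337 + 807 + 663 + 1573 = 6673 billion.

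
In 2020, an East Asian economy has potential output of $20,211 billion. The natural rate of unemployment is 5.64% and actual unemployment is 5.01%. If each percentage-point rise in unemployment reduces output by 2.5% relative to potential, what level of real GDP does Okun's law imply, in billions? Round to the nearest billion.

Unemployment gap = 5.01 - 5.64 = -0.63 points, so the output gap is -2.5 × (-0.63) = 1.575%.
Actual GDP = 20211 × (1 + 1.575/100) = 20211 × 1.01575 ≈ 20529 billion.

$20,529 billion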